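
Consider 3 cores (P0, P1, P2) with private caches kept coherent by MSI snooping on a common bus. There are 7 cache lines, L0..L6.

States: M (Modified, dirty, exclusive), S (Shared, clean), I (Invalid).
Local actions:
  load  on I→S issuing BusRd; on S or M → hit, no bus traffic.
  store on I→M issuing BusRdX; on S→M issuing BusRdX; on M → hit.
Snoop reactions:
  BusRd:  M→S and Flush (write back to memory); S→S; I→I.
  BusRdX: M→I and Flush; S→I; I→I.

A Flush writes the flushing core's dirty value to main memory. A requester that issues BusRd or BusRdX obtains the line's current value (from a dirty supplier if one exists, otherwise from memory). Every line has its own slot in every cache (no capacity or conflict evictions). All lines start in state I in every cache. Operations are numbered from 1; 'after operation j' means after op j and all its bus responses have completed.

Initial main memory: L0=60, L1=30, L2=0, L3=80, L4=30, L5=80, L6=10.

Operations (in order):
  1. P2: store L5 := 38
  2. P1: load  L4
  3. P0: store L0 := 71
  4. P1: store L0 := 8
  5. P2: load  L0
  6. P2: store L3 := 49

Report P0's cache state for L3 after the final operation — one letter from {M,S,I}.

state = I

  op1 P2: store L5 := 38 → I/I/M on L5; bus BusRdX; mem=80
  op2 P1: load  L4 → I/S/I on L4; bus BusRd; mem=30
  op3 P0: store L0 := 71 → M/I/I on L0; bus BusRdX; mem=60
  op4 P1: store L0 := 8 → I/M/I on L0; bus BusRdX Flush; mem=71
  op5 P2: load  L0 → I/S/S on L0; bus BusRd Flush; mem=8
  op6 P2: store L3 := 49 → I/I/M on L3; bus BusRdX; mem=80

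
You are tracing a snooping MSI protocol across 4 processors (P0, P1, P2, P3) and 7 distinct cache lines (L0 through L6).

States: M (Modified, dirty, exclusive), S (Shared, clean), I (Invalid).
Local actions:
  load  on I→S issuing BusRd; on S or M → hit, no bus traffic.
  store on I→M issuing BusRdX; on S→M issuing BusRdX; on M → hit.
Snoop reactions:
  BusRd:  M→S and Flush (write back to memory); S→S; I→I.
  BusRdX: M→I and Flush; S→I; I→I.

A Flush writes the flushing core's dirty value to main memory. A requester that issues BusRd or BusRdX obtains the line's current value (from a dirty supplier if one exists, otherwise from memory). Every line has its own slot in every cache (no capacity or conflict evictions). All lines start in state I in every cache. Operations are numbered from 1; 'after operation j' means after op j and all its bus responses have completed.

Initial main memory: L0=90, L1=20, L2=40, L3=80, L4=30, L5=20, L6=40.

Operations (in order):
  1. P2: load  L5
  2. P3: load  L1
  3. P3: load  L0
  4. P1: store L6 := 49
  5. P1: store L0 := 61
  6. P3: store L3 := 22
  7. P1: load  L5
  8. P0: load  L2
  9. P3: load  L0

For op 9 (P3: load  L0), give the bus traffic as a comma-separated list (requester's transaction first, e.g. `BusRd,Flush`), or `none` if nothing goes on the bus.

step 1: P2: load  L5  ⟶  IISI  (L5)  txn=BusRd  M[L5]=20
step 2: P3: load  L1  ⟶  IIIS  (L1)  txn=BusRd  M[L1]=20
step 3: P3: load  L0  ⟶  IIIS  (L0)  txn=BusRd  M[L0]=90
step 4: P1: store L6 := 49  ⟶  IMII  (L6)  txn=BusRdX  M[L6]=40
step 5: P1: store L0 := 61  ⟶  IMII  (L0)  txn=BusRdX  M[L0]=90
step 6: P3: store L3 := 22  ⟶  IIIM  (L3)  txn=BusRdX  M[L3]=80
step 7: P1: load  L5  ⟶  ISSI  (L5)  txn=BusRd  M[L5]=20
step 8: P0: load  L2  ⟶  SIII  (L2)  txn=BusRd  M[L2]=40
step 9: P3: load  L0  ⟶  ISIS  (L0)  txn=BusRd+Flush  M[L0]=61

bus = BusRd,Flush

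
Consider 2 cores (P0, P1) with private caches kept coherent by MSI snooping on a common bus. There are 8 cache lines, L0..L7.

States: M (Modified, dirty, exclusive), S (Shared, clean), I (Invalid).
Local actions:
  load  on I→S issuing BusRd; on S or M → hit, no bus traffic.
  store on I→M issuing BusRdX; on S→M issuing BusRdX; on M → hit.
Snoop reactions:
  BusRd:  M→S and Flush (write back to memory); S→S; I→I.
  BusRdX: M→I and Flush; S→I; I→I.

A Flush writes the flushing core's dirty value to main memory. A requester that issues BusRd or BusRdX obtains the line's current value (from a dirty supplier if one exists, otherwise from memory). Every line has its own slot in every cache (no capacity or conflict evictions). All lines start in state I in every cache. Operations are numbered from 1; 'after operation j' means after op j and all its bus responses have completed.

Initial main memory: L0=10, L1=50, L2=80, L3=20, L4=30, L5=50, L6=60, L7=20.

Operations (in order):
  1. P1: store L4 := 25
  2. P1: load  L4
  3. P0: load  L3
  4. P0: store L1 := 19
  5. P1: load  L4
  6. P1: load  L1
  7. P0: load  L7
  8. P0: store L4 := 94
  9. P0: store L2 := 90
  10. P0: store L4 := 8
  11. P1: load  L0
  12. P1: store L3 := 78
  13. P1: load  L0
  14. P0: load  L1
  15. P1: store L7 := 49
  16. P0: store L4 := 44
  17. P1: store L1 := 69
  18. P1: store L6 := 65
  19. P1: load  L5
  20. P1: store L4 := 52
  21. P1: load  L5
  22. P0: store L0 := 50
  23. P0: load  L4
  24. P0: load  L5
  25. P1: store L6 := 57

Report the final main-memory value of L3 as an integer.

1. P1: store L4 := 25  bus=[BusRdX]  L4: P0=I P1=M  mem[L4]=30
2. P1: load  L4  bus=[-]  L4: P0=I P1=M  mem[L4]=30
3. P0: load  L3  bus=[BusRd]  L3: P0=S P1=I  mem[L3]=20
4. P0: store L1 := 19  bus=[BusRdX]  L1: P0=M P1=I  mem[L1]=50
5. P1: load  L4  bus=[-]  L4: P0=I P1=M  mem[L4]=30
6. P1: load  L1  bus=[BusRd,Flush]  L1: P0=S P1=S  mem[L1]=19
7. P0: load  L7  bus=[BusRd]  L7: P0=S P1=I  mem[L7]=20
8. P0: store L4 := 94  bus=[BusRdX,Flush]  L4: P0=M P1=I  mem[L4]=25
9. P0: store L2 := 90  bus=[BusRdX]  L2: P0=M P1=I  mem[L2]=80
10. P0: store L4 := 8  bus=[-]  L4: P0=M P1=I  mem[L4]=25
11. P1: load  L0  bus=[BusRd]  L0: P0=I P1=S  mem[L0]=10
12. P1: store L3 := 78  bus=[BusRdX]  L3: P0=I P1=M  mem[L3]=20
13. P1: load  L0  bus=[-]  L0: P0=I P1=S  mem[L0]=10
14. P0: load  L1  bus=[-]  L1: P0=S P1=S  mem[L1]=19
15. P1: store L7 := 49  bus=[BusRdX]  L7: P0=I P1=M  mem[L7]=20
16. P0: store L4 := 44  bus=[-]  L4: P0=M P1=I  mem[L4]=25
17. P1: store L1 := 69  bus=[BusRdX]  L1: P0=I P1=M  mem[L1]=19
18. P1: store L6 := 65  bus=[BusRdX]  L6: P0=I P1=M  mem[L6]=60
19. P1: load  L5  bus=[BusRd]  L5: P0=I P1=S  mem[L5]=50
20. P1: store L4 := 52  bus=[BusRdX,Flush]  L4: P0=I P1=M  mem[L4]=44
21. P1: load  L5  bus=[-]  L5: P0=I P1=S  mem[L5]=50
22. P0: store L0 := 50  bus=[BusRdX]  L0: P0=M P1=I  mem[L0]=10
23. P0: load  L4  bus=[BusRd,Flush]  L4: P0=S P1=S  mem[L4]=52
24. P0: load  L5  bus=[BusRd]  L5: P0=S P1=S  mem[L5]=50
25. P1: store L6 := 57  bus=[-]  L6: P0=I P1=M  mem[L6]=60

memory[L3] = 20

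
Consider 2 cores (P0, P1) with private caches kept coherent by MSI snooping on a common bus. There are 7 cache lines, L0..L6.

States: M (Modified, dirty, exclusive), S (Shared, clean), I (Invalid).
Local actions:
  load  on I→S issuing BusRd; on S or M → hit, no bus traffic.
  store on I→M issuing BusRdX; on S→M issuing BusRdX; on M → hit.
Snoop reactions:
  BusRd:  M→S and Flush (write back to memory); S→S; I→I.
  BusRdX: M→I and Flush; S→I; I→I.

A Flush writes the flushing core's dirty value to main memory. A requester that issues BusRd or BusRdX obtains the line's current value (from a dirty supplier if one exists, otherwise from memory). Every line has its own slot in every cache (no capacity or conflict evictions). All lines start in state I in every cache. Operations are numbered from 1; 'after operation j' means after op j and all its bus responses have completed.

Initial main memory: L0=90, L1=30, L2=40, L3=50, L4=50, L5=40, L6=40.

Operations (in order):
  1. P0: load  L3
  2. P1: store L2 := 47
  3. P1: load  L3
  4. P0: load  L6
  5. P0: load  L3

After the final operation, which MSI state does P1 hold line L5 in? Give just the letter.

1. P0: load  L3  bus=[BusRd]  L3: P0=S P1=I  mem[L3]=50
2. P1: store L2 := 47  bus=[BusRdX]  L2: P0=I P1=M  mem[L2]=40
3. P1: load  L3  bus=[BusRd]  L3: P0=S P1=S  mem[L3]=50
4. P0: load  L6  bus=[BusRd]  L6: P0=S P1=I  mem[L6]=40
5. P0: load  L3  bus=[-]  L3: P0=S P1=S  mem[L3]=50

state = I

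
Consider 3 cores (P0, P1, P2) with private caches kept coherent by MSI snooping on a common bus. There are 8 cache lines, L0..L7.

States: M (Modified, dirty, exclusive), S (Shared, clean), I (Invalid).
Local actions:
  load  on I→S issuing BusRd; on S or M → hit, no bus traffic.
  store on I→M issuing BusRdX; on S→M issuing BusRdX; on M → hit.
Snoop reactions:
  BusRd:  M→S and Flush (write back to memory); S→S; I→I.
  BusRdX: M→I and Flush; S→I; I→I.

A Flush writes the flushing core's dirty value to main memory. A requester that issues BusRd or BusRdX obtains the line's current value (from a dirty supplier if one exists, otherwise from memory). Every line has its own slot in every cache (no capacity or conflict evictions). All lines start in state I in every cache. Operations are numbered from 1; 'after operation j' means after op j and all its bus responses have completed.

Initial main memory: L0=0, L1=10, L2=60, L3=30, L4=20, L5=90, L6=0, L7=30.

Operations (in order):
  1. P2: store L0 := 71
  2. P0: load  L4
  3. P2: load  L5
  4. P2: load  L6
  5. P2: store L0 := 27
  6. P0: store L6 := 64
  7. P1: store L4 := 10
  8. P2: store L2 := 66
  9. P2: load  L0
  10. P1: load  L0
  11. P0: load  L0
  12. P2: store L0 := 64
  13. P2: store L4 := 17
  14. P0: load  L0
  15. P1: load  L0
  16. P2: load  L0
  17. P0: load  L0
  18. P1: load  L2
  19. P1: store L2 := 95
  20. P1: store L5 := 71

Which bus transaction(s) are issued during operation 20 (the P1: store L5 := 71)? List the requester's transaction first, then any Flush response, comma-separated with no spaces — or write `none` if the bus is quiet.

bus = BusRdX

step 1: P2: store L0 := 71  ⟶  IIM  (L0)  txn=BusRdX  M[L0]=0
step 2: P0: load  L4  ⟶  SII  (L4)  txn=BusRd  M[L4]=20
step 3: P2: load  L5  ⟶  IIS  (L5)  txn=BusRd  M[L5]=90
step 4: P2: load  L6  ⟶  IIS  (L6)  txn=BusRd  M[L6]=0
step 5: P2: store L0 := 27  ⟶  IIM  (L0)  txn=∅  M[L0]=0
step 6: P0: store L6 := 64  ⟶  MII  (L6)  txn=BusRdX  M[L6]=0
step 7: P1: store L4 := 10  ⟶  IMI  (L4)  txn=BusRdX  M[L4]=20
step 8: P2: store L2 := 66  ⟶  IIM  (L2)  txn=BusRdX  M[L2]=60
step 9: P2: load  L0  ⟶  IIM  (L0)  txn=∅  M[L0]=0
step 10: P1: load  L0  ⟶  ISS  (L0)  txn=BusRd+Flush  M[L0]=27
step 11: P0: load  L0  ⟶  SSS  (L0)  txn=BusRd  M[L0]=27
step 12: P2: store L0 := 64  ⟶  IIM  (L0)  txn=BusRdX  M[L0]=27
step 13: P2: store L4 := 17  ⟶  IIM  (L4)  txn=BusRdX+Flush  M[L4]=10
step 14: P0: load  L0  ⟶  SIS  (L0)  txn=BusRd+Flush  M[L0]=64
step 15: P1: load  L0  ⟶  SSS  (L0)  txn=BusRd  M[L0]=64
step 16: P2: load  L0  ⟶  SSS  (L0)  txn=∅  M[L0]=64
step 17: P0: load  L0  ⟶  SSS  (L0)  txn=∅  M[L0]=64
step 18: P1: load  L2  ⟶  ISS  (L2)  txn=BusRd+Flush  M[L2]=66
step 19: P1: store L2 := 95  ⟶  IMI  (L2)  txn=BusRdX  M[L2]=66
step 20: P1: store L5 := 71  ⟶  IMI  (L5)  txn=BusRdX  M[L5]=90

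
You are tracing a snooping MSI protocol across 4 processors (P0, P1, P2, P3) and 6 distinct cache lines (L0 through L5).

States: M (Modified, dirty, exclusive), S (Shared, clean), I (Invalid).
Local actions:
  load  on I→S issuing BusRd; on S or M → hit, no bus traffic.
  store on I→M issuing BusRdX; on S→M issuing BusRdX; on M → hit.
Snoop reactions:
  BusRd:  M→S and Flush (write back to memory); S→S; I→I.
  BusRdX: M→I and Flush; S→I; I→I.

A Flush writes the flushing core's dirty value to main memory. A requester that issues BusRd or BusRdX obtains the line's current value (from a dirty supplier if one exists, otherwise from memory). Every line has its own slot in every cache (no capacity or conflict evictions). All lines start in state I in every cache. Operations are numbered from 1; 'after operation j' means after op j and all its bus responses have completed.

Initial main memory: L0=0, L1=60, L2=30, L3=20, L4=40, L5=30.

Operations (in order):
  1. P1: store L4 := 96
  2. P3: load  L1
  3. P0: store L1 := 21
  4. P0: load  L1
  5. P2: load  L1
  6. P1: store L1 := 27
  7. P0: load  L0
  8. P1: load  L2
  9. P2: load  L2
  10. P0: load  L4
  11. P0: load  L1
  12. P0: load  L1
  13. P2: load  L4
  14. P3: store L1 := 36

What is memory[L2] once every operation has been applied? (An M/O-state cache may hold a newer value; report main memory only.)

memory[L2] = 30

  op1 P1: store L4 := 96 → I/M/I/I on L4; bus BusRdX; mem=40
  op2 P3: load  L1 → I/I/I/S on L1; bus BusRd; mem=60
  op3 P0: store L1 := 21 → M/I/I/I on L1; bus BusRdX; mem=60
  op4 P0: load  L1 → M/I/I/I on L1; bus (none); mem=60
  op5 P2: load  L1 → S/I/S/I on L1; bus BusRd Flush; mem=21
  op6 P1: store L1 := 27 → I/M/I/I on L1; bus BusRdX; mem=21
  op7 P0: load  L0 → S/I/I/I on L0; bus BusRd; mem=0
  op8 P1: load  L2 → I/S/I/I on L2; bus BusRd; mem=30
  op9 P2: load  L2 → I/S/S/I on L2; bus BusRd; mem=30
  op10 P0: load  L4 → S/S/I/I on L4; bus BusRd Flush; mem=96
  op11 P0: load  L1 → S/S/I/I on L1; bus BusRd Flush; mem=27
  op12 P0: load  L1 → S/S/I/I on L1; bus (none); mem=27
  op13 P2: load  L4 → S/S/S/I on L4; bus BusRd; mem=96
  op14 P3: store L1 := 36 → I/I/I/M on L1; bus BusRdX; mem=27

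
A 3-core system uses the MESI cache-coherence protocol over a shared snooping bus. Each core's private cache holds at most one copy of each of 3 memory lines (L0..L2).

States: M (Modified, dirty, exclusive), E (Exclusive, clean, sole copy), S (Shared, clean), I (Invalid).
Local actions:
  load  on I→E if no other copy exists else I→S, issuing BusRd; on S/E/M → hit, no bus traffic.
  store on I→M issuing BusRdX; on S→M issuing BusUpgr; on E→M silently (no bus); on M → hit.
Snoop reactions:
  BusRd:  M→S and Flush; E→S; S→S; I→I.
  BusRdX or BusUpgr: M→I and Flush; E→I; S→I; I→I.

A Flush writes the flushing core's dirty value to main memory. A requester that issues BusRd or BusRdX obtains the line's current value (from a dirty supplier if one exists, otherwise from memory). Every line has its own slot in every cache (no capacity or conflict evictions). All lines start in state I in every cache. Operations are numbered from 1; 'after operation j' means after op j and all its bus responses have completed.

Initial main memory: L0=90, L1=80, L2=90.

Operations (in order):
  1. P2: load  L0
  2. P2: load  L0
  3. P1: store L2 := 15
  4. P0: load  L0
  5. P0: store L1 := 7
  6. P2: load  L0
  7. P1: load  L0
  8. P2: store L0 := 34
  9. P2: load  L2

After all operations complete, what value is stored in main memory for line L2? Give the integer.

memory[L2] = 15

step 1: P2: load  L0  ⟶  IIE  (L0)  txn=BusRd  M[L0]=90
step 2: P2: load  L0  ⟶  IIE  (L0)  txn=∅  M[L0]=90
step 3: P1: store L2 := 15  ⟶  IMI  (L2)  txn=BusRdX  M[L2]=90
step 4: P0: load  L0  ⟶  SIS  (L0)  txn=BusRd  M[L0]=90
step 5: P0: store L1 := 7  ⟶  MII  (L1)  txn=BusRdX  M[L1]=80
step 6: P2: load  L0  ⟶  SIS  (L0)  txn=∅  M[L0]=90
step 7: P1: load  L0  ⟶  SSS  (L0)  txn=BusRd  M[L0]=90
step 8: P2: store L0 := 34  ⟶  IIM  (L0)  txn=BusUpgr  M[L0]=90
step 9: P2: load  L2  ⟶  ISS  (L2)  txn=BusRd+Flush  M[L2]=15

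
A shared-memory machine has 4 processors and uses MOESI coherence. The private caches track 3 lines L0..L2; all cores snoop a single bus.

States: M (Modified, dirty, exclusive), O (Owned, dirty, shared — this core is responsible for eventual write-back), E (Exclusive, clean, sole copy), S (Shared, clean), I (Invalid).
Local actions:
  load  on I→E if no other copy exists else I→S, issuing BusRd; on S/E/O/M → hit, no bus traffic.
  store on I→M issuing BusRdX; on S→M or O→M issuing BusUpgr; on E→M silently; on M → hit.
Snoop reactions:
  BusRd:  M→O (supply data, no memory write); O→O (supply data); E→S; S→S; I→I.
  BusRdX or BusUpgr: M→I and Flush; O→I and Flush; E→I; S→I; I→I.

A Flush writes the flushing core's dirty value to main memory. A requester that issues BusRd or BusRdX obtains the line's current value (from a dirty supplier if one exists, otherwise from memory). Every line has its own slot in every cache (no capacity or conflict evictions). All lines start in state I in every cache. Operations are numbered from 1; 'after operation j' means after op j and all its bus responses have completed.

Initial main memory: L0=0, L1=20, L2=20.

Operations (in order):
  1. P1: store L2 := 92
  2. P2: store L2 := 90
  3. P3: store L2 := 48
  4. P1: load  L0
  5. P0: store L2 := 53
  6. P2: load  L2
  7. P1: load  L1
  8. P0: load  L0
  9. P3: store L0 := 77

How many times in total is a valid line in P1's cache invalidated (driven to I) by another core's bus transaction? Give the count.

invalidations = 2

step 1: P1: store L2 := 92  ⟶  IMII  (L2)  txn=BusRdX  M[L2]=20
step 2: P2: store L2 := 90  ⟶  IIMI  (L2)  txn=BusRdX+Flush  M[L2]=92
step 3: P3: store L2 := 48  ⟶  IIIM  (L2)  txn=BusRdX+Flush  M[L2]=90
step 4: P1: load  L0  ⟶  IEII  (L0)  txn=BusRd  M[L0]=0
step 5: P0: store L2 := 53  ⟶  MIII  (L2)  txn=BusRdX+Flush  M[L2]=48
step 6: P2: load  L2  ⟶  OISI  (L2)  txn=BusRd  M[L2]=48
step 7: P1: load  L1  ⟶  IEII  (L1)  txn=BusRd  M[L1]=20
step 8: P0: load  L0  ⟶  SSII  (L0)  txn=BusRd  M[L0]=0
step 9: P3: store L0 := 77  ⟶  IIIM  (L0)  txn=BusRdX  M[L0]=0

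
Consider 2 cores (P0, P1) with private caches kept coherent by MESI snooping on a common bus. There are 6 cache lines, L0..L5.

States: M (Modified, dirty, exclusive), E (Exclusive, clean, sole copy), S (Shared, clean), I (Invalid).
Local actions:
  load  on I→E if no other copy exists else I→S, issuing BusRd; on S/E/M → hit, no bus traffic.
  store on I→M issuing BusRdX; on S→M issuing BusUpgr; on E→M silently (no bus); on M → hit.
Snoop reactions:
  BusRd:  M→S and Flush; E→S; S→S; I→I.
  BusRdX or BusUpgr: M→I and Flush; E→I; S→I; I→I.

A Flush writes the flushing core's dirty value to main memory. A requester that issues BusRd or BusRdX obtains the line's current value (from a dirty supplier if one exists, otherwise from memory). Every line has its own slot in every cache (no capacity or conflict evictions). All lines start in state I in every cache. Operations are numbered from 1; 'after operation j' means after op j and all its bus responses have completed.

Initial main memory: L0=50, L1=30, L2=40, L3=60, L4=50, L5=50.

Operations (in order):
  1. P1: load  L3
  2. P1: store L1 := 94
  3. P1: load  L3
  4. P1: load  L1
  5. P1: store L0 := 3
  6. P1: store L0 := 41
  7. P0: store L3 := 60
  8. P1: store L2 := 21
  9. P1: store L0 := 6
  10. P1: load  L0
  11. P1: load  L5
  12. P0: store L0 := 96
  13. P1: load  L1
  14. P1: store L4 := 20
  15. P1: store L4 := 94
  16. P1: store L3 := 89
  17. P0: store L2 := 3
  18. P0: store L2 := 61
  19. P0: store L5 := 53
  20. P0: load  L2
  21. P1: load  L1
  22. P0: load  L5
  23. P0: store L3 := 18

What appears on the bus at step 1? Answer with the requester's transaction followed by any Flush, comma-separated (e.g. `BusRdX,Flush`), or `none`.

bus = BusRd

step 1: P1: load  L3  ⟶  IE  (L3)  txn=BusRd  M[L3]=60
step 2: P1: store L1 := 94  ⟶  IM  (L1)  txn=BusRdX  M[L1]=30
step 3: P1: load  L3  ⟶  IE  (L3)  txn=∅  M[L3]=60
step 4: P1: load  L1  ⟶  IM  (L1)  txn=∅  M[L1]=30
step 5: P1: store L0 := 3  ⟶  IM  (L0)  txn=BusRdX  M[L0]=50
step 6: P1: store L0 := 41  ⟶  IM  (L0)  txn=∅  M[L0]=50
step 7: P0: store L3 := 60  ⟶  MI  (L3)  txn=BusRdX  M[L3]=60
step 8: P1: store L2 := 21  ⟶  IM  (L2)  txn=BusRdX  M[L2]=40
step 9: P1: store L0 := 6  ⟶  IM  (L0)  txn=∅  M[L0]=50
step 10: P1: load  L0  ⟶  IM  (L0)  txn=∅  M[L0]=50
step 11: P1: load  L5  ⟶  IE  (L5)  txn=BusRd  M[L5]=50
step 12: P0: store L0 := 96  ⟶  MI  (L0)  txn=BusRdX+Flush  M[L0]=6
step 13: P1: load  L1  ⟶  IM  (L1)  txn=∅  M[L1]=30
step 14: P1: store L4 := 20  ⟶  IM  (L4)  txn=BusRdX  M[L4]=50
step 15: P1: store L4 := 94  ⟶  IM  (L4)  txn=∅  M[L4]=50
step 16: P1: store L3 := 89  ⟶  IM  (L3)  txn=BusRdX+Flush  M[L3]=60
step 17: P0: store L2 := 3  ⟶  MI  (L2)  txn=BusRdX+Flush  M[L2]=21
step 18: P0: store L2 := 61  ⟶  MI  (L2)  txn=∅  M[L2]=21
step 19: P0: store L5 := 53  ⟶  MI  (L5)  txn=BusRdX  M[L5]=50
step 20: P0: load  L2  ⟶  MI  (L2)  txn=∅  M[L2]=21
step 21: P1: load  L1  ⟶  IM  (L1)  txn=∅  M[L1]=30
step 22: P0: load  L5  ⟶  MI  (L5)  txn=∅  M[L5]=50
step 23: P0: store L3 := 18  ⟶  MI  (L3)  txn=BusRdX+Flush  M[L3]=89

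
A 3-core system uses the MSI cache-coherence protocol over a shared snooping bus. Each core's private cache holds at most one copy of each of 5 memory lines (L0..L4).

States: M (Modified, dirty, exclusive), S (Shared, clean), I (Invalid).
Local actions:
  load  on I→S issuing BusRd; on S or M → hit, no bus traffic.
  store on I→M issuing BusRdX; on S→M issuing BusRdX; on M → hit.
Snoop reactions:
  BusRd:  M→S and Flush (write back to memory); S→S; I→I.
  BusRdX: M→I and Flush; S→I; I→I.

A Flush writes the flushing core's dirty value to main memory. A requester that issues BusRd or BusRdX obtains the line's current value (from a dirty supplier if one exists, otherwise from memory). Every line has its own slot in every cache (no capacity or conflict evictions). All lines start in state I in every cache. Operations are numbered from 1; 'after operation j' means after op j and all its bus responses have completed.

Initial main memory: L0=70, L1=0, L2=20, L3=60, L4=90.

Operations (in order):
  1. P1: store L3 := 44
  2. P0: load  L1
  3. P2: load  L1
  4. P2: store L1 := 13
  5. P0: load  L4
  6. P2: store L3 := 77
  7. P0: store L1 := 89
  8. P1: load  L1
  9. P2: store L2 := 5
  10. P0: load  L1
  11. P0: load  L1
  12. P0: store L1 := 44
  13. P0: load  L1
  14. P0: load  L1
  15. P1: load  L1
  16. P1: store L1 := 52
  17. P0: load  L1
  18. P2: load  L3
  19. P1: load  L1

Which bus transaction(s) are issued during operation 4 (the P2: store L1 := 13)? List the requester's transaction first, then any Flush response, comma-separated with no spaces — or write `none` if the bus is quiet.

1. P1: store L3 := 44  bus=[BusRdX]  L3: P0=I P1=M P2=I  mem[L3]=60
2. P0: load  L1  bus=[BusRd]  L1: P0=S P1=I P2=I  mem[L1]=0
3. P2: load  L1  bus=[BusRd]  L1: P0=S P1=I P2=S  mem[L1]=0
4. P2: store L1 := 13  bus=[BusRdX]  L1: P0=I P1=I P2=M  mem[L1]=0
5. P0: load  L4  bus=[BusRd]  L4: P0=S P1=I P2=I  mem[L4]=90
6. P2: store L3 := 77  bus=[BusRdX,Flush]  L3: P0=I P1=I P2=M  mem[L3]=44
7. P0: store L1 := 89  bus=[BusRdX,Flush]  L1: P0=M P1=I P2=I  mem[L1]=13
8. P1: load  L1  bus=[BusRd,Flush]  L1: P0=S P1=S P2=I  mem[L1]=89
9. P2: store L2 := 5  bus=[BusRdX]  L2: P0=I P1=I P2=M  mem[L2]=20
10. P0: load  L1  bus=[-]  L1: P0=S P1=S P2=I  mem[L1]=89
11. P0: load  L1  bus=[-]  L1: P0=S P1=S P2=I  mem[L1]=89
12. P0: store L1 := 44  bus=[BusRdX]  L1: P0=M P1=I P2=I  mem[L1]=89
13. P0: load  L1  bus=[-]  L1: P0=M P1=I P2=I  mem[L1]=89
14. P0: load  L1  bus=[-]  L1: P0=M P1=I P2=I  mem[L1]=89
15. P1: load  L1  bus=[BusRd,Flush]  L1: P0=S P1=S P2=I  mem[L1]=44
16. P1: store L1 := 52  bus=[BusRdX]  L1: P0=I P1=M P2=I  mem[L1]=44
17. P0: load  L1  bus=[BusRd,Flush]  L1: P0=S P1=S P2=I  mem[L1]=52
18. P2: load  L3  bus=[-]  L3: P0=I P1=I P2=M  mem[L3]=44
19. P1: load  L1  bus=[-]  L1: P0=S P1=S P2=I  mem[L1]=52

bus = BusRdX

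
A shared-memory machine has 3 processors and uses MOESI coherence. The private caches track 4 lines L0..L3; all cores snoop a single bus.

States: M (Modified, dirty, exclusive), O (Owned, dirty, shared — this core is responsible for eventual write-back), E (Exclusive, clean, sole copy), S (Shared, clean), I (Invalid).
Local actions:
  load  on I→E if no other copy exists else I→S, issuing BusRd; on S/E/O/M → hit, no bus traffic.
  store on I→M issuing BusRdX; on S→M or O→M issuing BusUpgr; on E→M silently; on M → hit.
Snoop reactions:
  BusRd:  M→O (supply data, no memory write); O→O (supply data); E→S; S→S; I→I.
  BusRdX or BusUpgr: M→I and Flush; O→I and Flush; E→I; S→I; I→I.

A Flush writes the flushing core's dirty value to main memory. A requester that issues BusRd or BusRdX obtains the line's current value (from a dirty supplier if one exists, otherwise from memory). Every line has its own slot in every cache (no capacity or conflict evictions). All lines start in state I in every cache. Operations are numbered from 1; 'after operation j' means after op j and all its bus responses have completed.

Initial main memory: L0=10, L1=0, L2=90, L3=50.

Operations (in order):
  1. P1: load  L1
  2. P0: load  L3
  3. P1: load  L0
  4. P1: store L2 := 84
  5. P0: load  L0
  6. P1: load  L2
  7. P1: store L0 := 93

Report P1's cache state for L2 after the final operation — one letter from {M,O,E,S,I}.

step 1: P1: load  L1  ⟶  IEI  (L1)  txn=BusRd  M[L1]=0
step 2: P0: load  L3  ⟶  EII  (L3)  txn=BusRd  M[L3]=50
step 3: P1: load  L0  ⟶  IEI  (L0)  txn=BusRd  M[L0]=10
step 4: P1: store L2 := 84  ⟶  IMI  (L2)  txn=BusRdX  M[L2]=90
step 5: P0: load  L0  ⟶  SSI  (L0)  txn=BusRd  M[L0]=10
step 6: P1: load  L2  ⟶  IMI  (L2)  txn=∅  M[L2]=90
step 7: P1: store L0 := 93  ⟶  IMI  (L0)  txn=BusUpgr  M[L0]=10

state = M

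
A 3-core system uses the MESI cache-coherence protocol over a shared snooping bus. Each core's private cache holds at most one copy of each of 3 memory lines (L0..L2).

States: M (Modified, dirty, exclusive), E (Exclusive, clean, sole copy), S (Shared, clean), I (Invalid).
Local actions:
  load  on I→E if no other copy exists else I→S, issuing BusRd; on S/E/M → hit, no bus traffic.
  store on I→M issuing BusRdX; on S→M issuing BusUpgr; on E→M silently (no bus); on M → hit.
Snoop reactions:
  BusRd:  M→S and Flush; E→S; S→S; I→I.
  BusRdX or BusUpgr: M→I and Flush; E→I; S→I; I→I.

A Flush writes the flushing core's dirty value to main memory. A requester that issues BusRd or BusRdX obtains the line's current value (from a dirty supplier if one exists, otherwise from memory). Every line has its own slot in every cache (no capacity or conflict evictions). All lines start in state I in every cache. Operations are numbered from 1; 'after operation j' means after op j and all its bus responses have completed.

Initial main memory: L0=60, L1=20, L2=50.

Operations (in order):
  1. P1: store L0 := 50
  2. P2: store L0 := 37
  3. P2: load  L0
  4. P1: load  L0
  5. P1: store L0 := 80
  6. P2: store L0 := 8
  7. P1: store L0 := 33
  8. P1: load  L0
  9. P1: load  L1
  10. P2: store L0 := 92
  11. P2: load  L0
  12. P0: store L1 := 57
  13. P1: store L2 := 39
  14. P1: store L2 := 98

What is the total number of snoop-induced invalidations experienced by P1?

step 1: P1: store L0 := 50  ⟶  IMI  (L0)  txn=BusRdX  M[L0]=60
step 2: P2: store L0 := 37  ⟶  IIM  (L0)  txn=BusRdX+Flush  M[L0]=50
step 3: P2: load  L0  ⟶  IIM  (L0)  txn=∅  M[L0]=50
step 4: P1: load  L0  ⟶  ISS  (L0)  txn=BusRd+Flush  M[L0]=37
step 5: P1: store L0 := 80  ⟶  IMI  (L0)  txn=BusUpgr  M[L0]=37
step 6: P2: store L0 := 8  ⟶  IIM  (L0)  txn=BusRdX+Flush  M[L0]=80
step 7: P1: store L0 := 33  ⟶  IMI  (L0)  txn=BusRdX+Flush  M[L0]=8
step 8: P1: load  L0  ⟶  IMI  (L0)  txn=∅  M[L0]=8
step 9: P1: load  L1  ⟶  IEI  (L1)  txn=BusRd  M[L1]=20
step 10: P2: store L0 := 92  ⟶  IIM  (L0)  txn=BusRdX+Flush  M[L0]=33
step 11: P2: load  L0  ⟶  IIM  (L0)  txn=∅  M[L0]=33
step 12: P0: store L1 := 57  ⟶  MII  (L1)  txn=BusRdX  M[L1]=20
step 13: P1: store L2 := 39  ⟶  IMI  (L2)  txn=BusRdX  M[L2]=50
step 14: P1: store L2 := 98  ⟶  IMI  (L2)  txn=∅  M[L2]=50

invalidations = 4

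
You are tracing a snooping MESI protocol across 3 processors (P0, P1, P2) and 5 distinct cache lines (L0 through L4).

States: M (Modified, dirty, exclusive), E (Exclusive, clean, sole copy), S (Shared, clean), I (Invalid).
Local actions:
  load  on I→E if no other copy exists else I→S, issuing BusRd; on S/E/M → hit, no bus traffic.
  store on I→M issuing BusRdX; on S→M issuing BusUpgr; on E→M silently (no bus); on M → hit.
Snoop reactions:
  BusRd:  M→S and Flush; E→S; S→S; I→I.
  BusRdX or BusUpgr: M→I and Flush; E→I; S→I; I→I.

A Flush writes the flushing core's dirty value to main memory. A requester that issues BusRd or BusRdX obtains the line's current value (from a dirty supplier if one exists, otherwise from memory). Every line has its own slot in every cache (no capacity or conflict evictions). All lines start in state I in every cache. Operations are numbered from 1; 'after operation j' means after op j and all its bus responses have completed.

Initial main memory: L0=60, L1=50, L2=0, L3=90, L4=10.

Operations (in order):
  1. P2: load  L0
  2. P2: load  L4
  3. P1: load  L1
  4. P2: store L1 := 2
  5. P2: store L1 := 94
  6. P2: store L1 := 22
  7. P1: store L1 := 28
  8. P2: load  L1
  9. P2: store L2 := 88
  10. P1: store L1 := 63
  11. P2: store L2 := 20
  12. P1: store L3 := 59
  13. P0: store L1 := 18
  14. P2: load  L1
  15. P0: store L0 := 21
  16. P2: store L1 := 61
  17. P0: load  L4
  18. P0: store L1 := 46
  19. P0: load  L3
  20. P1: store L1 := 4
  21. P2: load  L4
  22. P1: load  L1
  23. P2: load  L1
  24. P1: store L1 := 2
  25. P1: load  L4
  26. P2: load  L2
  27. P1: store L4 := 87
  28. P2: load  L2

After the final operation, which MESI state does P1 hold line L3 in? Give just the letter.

  op1 P2: load  L0 → I/I/E on L0; bus BusRd; mem=60
  op2 P2: load  L4 → I/I/E on L4; bus BusRd; mem=10
  op3 P1: load  L1 → I/E/I on L1; bus BusRd; mem=50
  op4 P2: store L1 := 2 → I/I/M on L1; bus BusRdX; mem=50
  op5 P2: store L1 := 94 → I/I/M on L1; bus (none); mem=50
  op6 P2: store L1 := 22 → I/I/M on L1; bus (none); mem=50
  op7 P1: store L1 := 28 → I/M/I on L1; bus BusRdX Flush; mem=22
  op8 P2: load  L1 → I/S/S on L1; bus BusRd Flush; mem=28
  op9 P2: store L2 := 88 → I/I/M on L2; bus BusRdX; mem=0
  op10 P1: store L1 := 63 → I/M/I on L1; bus BusUpgr; mem=28
  op11 P2: store L2 := 20 → I/I/M on L2; bus (none); mem=0
  op12 P1: store L3 := 59 → I/M/I on L3; bus BusRdX; mem=90
  op13 P0: store L1 := 18 → M/I/I on L1; bus BusRdX Flush; mem=63
  op14 P2: load  L1 → S/I/S on L1; bus BusRd Flush; mem=18
  op15 P0: store L0 := 21 → M/I/I on L0; bus BusRdX; mem=60
  op16 P2: store L1 := 61 → I/I/M on L1; bus BusUpgr; mem=18
  op17 P0: load  L4 → S/I/S on L4; bus BusRd; mem=10
  op18 P0: store L1 := 46 → M/I/I on L1; bus BusRdX Flush; mem=61
  op19 P0: load  L3 → S/S/I on L3; bus BusRd Flush; mem=59
  op20 P1: store L1 := 4 → I/M/I on L1; bus BusRdX Flush; mem=46
  op21 P2: load  L4 → S/I/S on L4; bus (none); mem=10
  op22 P1: load  L1 → I/M/I on L1; bus (none); mem=46
  op23 P2: load  L1 → I/S/S on L1; bus BusRd Flush; mem=4
  op24 P1: store L1 := 2 → I/M/I on L1; bus BusUpgr; mem=4
  op25 P1: load  L4 → S/S/S on L4; bus BusRd; mem=10
  op26 P2: load  L2 → I/I/M on L2; bus (none); mem=0
  op27 P1: store L4 := 87 → I/M/I on L4; bus BusUpgr; mem=10
  op28 P2: load  L2 → I/I/M on L2; bus (none); mem=0

state = S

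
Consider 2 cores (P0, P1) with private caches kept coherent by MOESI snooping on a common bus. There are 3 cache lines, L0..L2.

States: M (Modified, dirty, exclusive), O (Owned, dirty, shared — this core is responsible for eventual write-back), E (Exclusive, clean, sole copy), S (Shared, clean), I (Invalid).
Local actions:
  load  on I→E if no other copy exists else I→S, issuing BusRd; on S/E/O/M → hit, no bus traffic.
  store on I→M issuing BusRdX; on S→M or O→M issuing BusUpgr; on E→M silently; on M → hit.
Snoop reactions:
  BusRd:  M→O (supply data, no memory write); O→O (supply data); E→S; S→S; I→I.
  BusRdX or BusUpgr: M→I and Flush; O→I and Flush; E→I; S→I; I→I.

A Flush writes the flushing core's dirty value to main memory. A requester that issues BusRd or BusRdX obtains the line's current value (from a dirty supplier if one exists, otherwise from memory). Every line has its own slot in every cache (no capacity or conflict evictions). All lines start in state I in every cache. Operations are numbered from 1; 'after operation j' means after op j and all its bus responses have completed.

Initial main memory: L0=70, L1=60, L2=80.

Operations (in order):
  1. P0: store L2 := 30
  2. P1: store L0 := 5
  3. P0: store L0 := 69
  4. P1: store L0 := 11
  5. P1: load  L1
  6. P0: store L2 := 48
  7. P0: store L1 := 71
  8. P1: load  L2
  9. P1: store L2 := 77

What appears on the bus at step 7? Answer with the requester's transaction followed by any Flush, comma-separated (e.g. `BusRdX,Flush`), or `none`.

bus = BusRdX

  op1 P0: store L2 := 30 → M/I on L2; bus BusRdX; mem=80
  op2 P1: store L0 := 5 → I/M on L0; bus BusRdX; mem=70
  op3 P0: store L0 := 69 → M/I on L0; bus BusRdX Flush; mem=5
  op4 P1: store L0 := 11 → I/M on L0; bus BusRdX Flush; mem=69
  op5 P1: load  L1 → I/E on L1; bus BusRd; mem=60
  op6 P0: store L2 := 48 → M/I on L2; bus (none); mem=80
  op7 P0: store L1 := 71 → M/I on L1; bus BusRdX; mem=60
  op8 P1: load  L2 → O/S on L2; bus BusRd; mem=80
  op9 P1: store L2 := 77 → I/M on L2; bus BusUpgr Flush; mem=48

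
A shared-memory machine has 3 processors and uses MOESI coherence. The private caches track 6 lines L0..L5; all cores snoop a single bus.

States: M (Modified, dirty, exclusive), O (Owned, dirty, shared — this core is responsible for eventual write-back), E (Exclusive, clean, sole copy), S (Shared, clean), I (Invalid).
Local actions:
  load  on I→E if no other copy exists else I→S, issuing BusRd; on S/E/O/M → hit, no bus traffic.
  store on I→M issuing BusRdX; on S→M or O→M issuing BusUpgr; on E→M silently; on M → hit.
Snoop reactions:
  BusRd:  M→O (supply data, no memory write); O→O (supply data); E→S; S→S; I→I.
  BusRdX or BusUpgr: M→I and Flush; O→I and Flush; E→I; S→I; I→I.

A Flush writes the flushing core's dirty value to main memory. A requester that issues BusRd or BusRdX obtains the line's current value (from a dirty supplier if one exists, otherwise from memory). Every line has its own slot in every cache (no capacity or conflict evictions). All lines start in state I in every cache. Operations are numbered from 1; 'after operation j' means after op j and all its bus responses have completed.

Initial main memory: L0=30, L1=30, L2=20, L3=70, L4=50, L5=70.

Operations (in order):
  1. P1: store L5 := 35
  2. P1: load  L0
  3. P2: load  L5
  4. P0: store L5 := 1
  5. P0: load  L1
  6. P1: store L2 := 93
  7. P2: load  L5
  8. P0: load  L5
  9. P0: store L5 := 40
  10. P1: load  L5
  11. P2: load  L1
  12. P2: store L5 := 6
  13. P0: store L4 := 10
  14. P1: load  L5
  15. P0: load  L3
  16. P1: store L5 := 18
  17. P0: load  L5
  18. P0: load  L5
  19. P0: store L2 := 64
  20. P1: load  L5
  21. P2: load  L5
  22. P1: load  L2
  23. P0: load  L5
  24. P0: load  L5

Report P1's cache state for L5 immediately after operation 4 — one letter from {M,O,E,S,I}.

state = I

1. P1: store L5 := 35  bus=[BusRdX]  L5: P0=I P1=M P2=I  mem[L5]=70
2. P1: load  L0  bus=[BusRd]  L0: P0=I P1=E P2=I  mem[L0]=30
3. P2: load  L5  bus=[BusRd]  L5: P0=I P1=O P2=S  mem[L5]=70
4. P0: store L5 := 1  bus=[BusRdX,Flush]  L5: P0=M P1=I P2=I  mem[L5]=35
5. P0: load  L1  bus=[BusRd]  L1: P0=E P1=I P2=I  mem[L1]=30
6. P1: store L2 := 93  bus=[BusRdX]  L2: P0=I P1=M P2=I  mem[L2]=20
7. P2: load  L5  bus=[BusRd]  L5: P0=O P1=I P2=S  mem[L5]=35
8. P0: load  L5  bus=[-]  L5: P0=O P1=I P2=S  mem[L5]=35
9. P0: store L5 := 40  bus=[BusUpgr]  L5: P0=M P1=I P2=I  mem[L5]=35
10. P1: load  L5  bus=[BusRd]  L5: P0=O P1=S P2=I  mem[L5]=35
11. P2: load  L1  bus=[BusRd]  L1: P0=S P1=I P2=S  mem[L1]=30
12. P2: store L5 := 6  bus=[BusRdX,Flush]  L5: P0=I P1=I P2=M  mem[L5]=40
13. P0: store L4 := 10  bus=[BusRdX]  L4: P0=M P1=I P2=I  mem[L4]=50
14. P1: load  L5  bus=[BusRd]  L5: P0=I P1=S P2=O  mem[L5]=40
15. P0: load  L3  bus=[BusRd]  L3: P0=E P1=I P2=I  mem[L3]=70
16. P1: store L5 := 18  bus=[BusUpgr,Flush]  L5: P0=I P1=M P2=I  mem[L5]=6
17. P0: load  L5  bus=[BusRd]  L5: P0=S P1=O P2=I  mem[L5]=6
18. P0: load  L5  bus=[-]  L5: P0=S P1=O P2=I  mem[L5]=6
19. P0: store L2 := 64  bus=[BusRdX,Flush]  L2: P0=M P1=I P2=I  mem[L2]=93
20. P1: load  L5  bus=[-]  L5: P0=S P1=O P2=I  mem[L5]=6
21. P2: load  L5  bus=[BusRd]  L5: P0=S P1=O P2=S  mem[L5]=6
22. P1: load  L2  bus=[BusRd]  L2: P0=O P1=S P2=I  mem[L2]=93
23. P0: load  L5  bus=[-]  L5: P0=S P1=O P2=S  mem[L5]=6
24. P0: load  L5  bus=[-]  L5: P0=S P1=O P2=S  mem[L5]=6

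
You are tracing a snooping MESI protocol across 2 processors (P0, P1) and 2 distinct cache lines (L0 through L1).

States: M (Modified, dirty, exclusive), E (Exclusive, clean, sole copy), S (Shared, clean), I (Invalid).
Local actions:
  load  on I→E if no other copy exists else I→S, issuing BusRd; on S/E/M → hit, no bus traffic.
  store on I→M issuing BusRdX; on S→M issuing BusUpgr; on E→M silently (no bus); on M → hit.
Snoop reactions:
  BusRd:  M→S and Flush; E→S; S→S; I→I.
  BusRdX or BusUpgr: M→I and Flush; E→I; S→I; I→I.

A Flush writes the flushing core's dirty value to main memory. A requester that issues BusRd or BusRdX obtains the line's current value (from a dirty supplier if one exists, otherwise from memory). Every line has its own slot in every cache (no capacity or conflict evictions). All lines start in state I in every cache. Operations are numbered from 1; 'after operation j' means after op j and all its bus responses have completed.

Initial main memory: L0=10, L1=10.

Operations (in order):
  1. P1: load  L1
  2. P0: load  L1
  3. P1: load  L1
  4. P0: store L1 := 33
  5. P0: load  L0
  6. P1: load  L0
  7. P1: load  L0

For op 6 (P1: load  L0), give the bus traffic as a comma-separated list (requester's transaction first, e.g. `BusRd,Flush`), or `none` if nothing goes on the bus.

1. P1: load  L1  bus=[BusRd]  L1: P0=I P1=E  mem[L1]=10
2. P0: load  L1  bus=[BusRd]  L1: P0=S P1=S  mem[L1]=10
3. P1: load  L1  bus=[-]  L1: P0=S P1=S  mem[L1]=10
4. P0: store L1 := 33  bus=[BusUpgr]  L1: P0=M P1=I  mem[L1]=10
5. P0: load  L0  bus=[BusRd]  L0: P0=E P1=I  mem[L0]=10
6. P1: load  L0  bus=[BusRd]  L0: P0=S P1=S  mem[L0]=10
7. P1: load  L0  bus=[-]  L0: P0=S P1=S  mem[L0]=10

bus = BusRd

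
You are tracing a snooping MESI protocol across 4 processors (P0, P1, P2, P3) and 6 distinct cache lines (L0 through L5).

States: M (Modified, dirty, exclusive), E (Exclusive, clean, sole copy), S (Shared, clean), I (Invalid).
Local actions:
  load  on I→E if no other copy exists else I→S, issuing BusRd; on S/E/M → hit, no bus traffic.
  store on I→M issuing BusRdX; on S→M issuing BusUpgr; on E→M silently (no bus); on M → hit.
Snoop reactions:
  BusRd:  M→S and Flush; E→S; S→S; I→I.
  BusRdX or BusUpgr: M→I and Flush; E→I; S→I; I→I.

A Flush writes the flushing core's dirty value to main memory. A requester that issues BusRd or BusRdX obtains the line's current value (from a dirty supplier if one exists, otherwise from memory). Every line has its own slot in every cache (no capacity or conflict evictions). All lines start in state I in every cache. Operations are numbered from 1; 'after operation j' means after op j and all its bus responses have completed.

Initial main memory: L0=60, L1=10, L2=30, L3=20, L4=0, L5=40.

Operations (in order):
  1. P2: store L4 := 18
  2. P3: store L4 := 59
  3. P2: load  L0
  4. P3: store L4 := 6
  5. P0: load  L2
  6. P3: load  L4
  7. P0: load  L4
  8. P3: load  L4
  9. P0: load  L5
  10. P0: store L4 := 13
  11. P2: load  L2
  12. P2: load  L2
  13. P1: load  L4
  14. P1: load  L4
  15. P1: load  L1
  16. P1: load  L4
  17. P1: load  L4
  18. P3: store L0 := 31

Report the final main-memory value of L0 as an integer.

memory[L0] = 60

1. P2: store L4 := 18  bus=[BusRdX]  L4: P0=I P1=I P2=M P3=I  mem[L4]=0
2. P3: store L4 := 59  bus=[BusRdX,Flush]  L4: P0=I P1=I P2=I P3=M  mem[L4]=18
3. P2: load  L0  bus=[BusRd]  L0: P0=I P1=I P2=E P3=I  mem[L0]=60
4. P3: store L4 := 6  bus=[-]  L4: P0=I P1=I P2=I P3=M  mem[L4]=18
5. P0: load  L2  bus=[BusRd]  L2: P0=E P1=I P2=I P3=I  mem[L2]=30
6. P3: load  L4  bus=[-]  L4: P0=I P1=I P2=I P3=M  mem[L4]=18
7. P0: load  L4  bus=[BusRd,Flush]  L4: P0=S P1=I P2=I P3=S  mem[L4]=6
8. P3: load  L4  bus=[-]  L4: P0=S P1=I P2=I P3=S  mem[L4]=6
9. P0: load  L5  bus=[BusRd]  L5: P0=E P1=I P2=I P3=I  mem[L5]=40
10. P0: store L4 := 13  bus=[BusUpgr]  L4: P0=M P1=I P2=I P3=I  mem[L4]=6
11. P2: load  L2  bus=[BusRd]  L2: P0=S P1=I P2=S P3=I  mem[L2]=30
12. P2: load  L2  bus=[-]  L2: P0=S P1=I P2=S P3=I  mem[L2]=30
13. P1: load  L4  bus=[BusRd,Flush]  L4: P0=S P1=S P2=I P3=I  mem[L4]=13
14. P1: load  L4  bus=[-]  L4: P0=S P1=S P2=I P3=I  mem[L4]=13
15. P1: load  L1  bus=[BusRd]  L1: P0=I P1=E P2=I P3=I  mem[L1]=10
16. P1: load  L4  bus=[-]  L4: P0=S P1=S P2=I P3=I  mem[L4]=13
17. P1: load  L4  bus=[-]  L4: P0=S P1=S P2=I P3=I  mem[L4]=13
18. P3: store L0 := 31  bus=[BusRdX]  L0: P0=I P1=I P2=I P3=M  mem[L0]=60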